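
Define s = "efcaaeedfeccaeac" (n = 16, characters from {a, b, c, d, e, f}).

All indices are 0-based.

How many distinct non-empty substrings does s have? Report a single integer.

123

sorted suffixes:
  #0 SA[0]=3  'aaeedfeccaeac'
  #1 SA[1]=14  'ac'
  #2 SA[2]=12  'aeac'
  #3 SA[3]=4  'aeedfeccaeac'
  #4 SA[4]=15  'c'
  #5 SA[5]=2  'caaeedfeccaeac'
  #6 SA[6]=11  'caeac'
  #7 SA[7]=10  'ccaeac'
  #8 SA[8]=7  'dfeccaeac'
  #9 SA[9]=13  'eac'
  #10 SA[10]=9  'eccaeac'
  #11 SA[11]=6  'edfeccaeac'
  #12 SA[12]=5  'eedfeccaeac'
  #13 SA[13]=0  'efcaaeedfeccaeac'
  #14 SA[14]=1  'fcaaeedfeccaeac'
  #15 SA[15]=8  'feccaeac'

SA = [3, 14, 12, 4, 15, 2, 11, 10, 7, 13, 9, 6, 5, 0, 1, 8]
i: (SA[i-1],SA[i]) lcp shared
  1: (3,14) 1 'a'
  2: (14,12) 1 'a'
  3: (12,4) 2 'ae'
  4: (4,15) 0 ''
  5: (15,2) 1 'c'
  6: (2,11) 2 'ca'
  7: (11,10) 1 'c'
  8: (10,7) 0 ''
  9: (7,13) 0 ''
  10: (13,9) 1 'e'
  11: (9,6) 1 'e'
  12: (6,5) 1 'e'
  13: (5,0) 1 'e'
  14: (0,1) 0 ''
  15: (1,8) 1 'f'

n(n+1)/2 = 16·17/2 = 136
Σ LCP = 0 + 1 + 1 + 2 + 0 + 1 + 2 + 1 + 0 + 0 + 1 + 1 + 1 + 1 + 0 + 1 = 13
distinct = 136 − 13 = 123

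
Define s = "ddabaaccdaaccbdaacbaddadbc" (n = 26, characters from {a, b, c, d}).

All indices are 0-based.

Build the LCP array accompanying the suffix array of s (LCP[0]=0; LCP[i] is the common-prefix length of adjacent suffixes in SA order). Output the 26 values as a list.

[0, 3, 4, 1, 1, 2, 3, 1, 2, 0, 2, 1, 1, 0, 1, 2, 1, 2, 1, 0, 4, 2, 2, 1, 1, 3]

rank→(start, suffix):
  0 → (15, 'aacbaddadbc')
  1 → (9, 'aaccbdaacbaddadbc')
  2 → (4, 'aaccdaaccbdaacbaddadbc')
  3 → (2, 'abaaccdaaccbdaacbaddadbc')
  4 → (16, 'acbaddadbc')
  5 → (10, 'accbdaacbaddadbc')
  6 → (5, 'accdaaccbdaacbaddadbc')
  7 → (22, 'adbc')
  8 → (19, 'addadbc')
  9 → (3, 'baaccdaaccbdaacbaddadbc')
  10 → (18, 'baddadbc')
  11 → (24, 'bc')
  12 → (13, 'bdaacbaddadbc')
  13 → (25, 'c')
  14 → (17, 'cbaddadbc')
  15 → (12, 'cbdaacbaddadbc')
  16 → (11, 'ccbdaacbaddadbc')
  17 → (6, 'ccdaaccbdaacbaddadbc')
  18 → (7, 'cdaaccbdaacbaddadbc')
  19 → (14, 'daacbaddadbc')
  20 → (8, 'daaccbdaacbaddadbc')
  21 → (1, 'dabaaccdaaccbdaacbaddadbc')
  22 → (21, 'dadbc')
  23 → (23, 'dbc')
  24 → (0, 'ddabaaccdaaccbdaacbaddadbc')
  25 → (20, 'ddadbc')

SA = [15, 9, 4, 2, 16, 10, 5, 22, 19, 3, 18, 24, 13, 25, 17, 12, 11, 6, 7, 14, 8, 1, 21, 23, 0, 20]
rank  pair      lcp
   1  s[15:],s[9:]  3  'aac'
   2  s[9:],s[4:]  4  'aacc'
   3  s[4:],s[2:]  1  'a'
   4  s[2:],s[16:]  1  'a'
   5  s[16:],s[10:]  2  'ac'
   6  s[10:],s[5:]  3  'acc'
   7  s[5:],s[22:]  1  'a'
   8  s[22:],s[19:]  2  'ad'
   9  s[19:],s[3:]  0  ''
  10  s[3:],s[18:]  2  'ba'
  11  s[18:],s[24:]  1  'b'
  12  s[24:],s[13:]  1  'b'
  13  s[13:],s[25:]  0  ''
  14  s[25:],s[17:]  1  'c'
  15  s[17:],s[12:]  2  'cb'
  16  s[12:],s[11:]  1  'c'
  17  s[11:],s[6:]  2  'cc'
  18  s[6:],s[7:]  1  'c'
  19  s[7:],s[14:]  0  ''
  20  s[14:],s[8:]  4  'daac'
  21  s[8:],s[1:]  2  'da'
  22  s[1:],s[21:]  2  'da'
  23  s[21:],s[23:]  1  'd'
  24  s[23:],s[0:]  1  'd'
  25  s[0:],s[20:]  3  'dda'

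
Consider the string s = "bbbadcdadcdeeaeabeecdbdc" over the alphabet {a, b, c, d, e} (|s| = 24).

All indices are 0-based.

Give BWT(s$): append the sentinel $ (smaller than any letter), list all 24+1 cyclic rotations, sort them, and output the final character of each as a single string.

rank  rotation                   last
    0  $bbbadcdadcdeeaeabeecdbdc  c
    1  abeecdbdc$bbbadcdadcdeeae  e
    2  adcdadcdeeaeabeecdbdc$bbb  b
    3  adcdeeaeabeecdbdc$bbbadcd  d
    4  aeabeecdbdc$bbbadcdadcdee  e
    5  badcdadcdeeaeabeecdbdc$bb  b
    6  bbadcdadcdeeaeabeecdbdc$b  b
    7  bbbadcdadcdeeaeabeecdbdc$  $
    8  bdc$bbbadcdadcdeeaeabeecd  d
    9  beecdbdc$bbbadcdadcdeeaea  a
   10  c$bbbadcdadcdeeaeabeecdbd  d
   11  cdadcdeeaeabeecdbdc$bbbad  d
   12  cdbdc$bbbadcdadcdeeaeabee  e
   13  cdeeaeabeecdbdc$bbbadcdad  d
   14  dadcdeeaeabeecdbdc$bbbadc  c
   15  dbdc$bbbadcdadcdeeaeabeec  c
   16  dc$bbbadcdadcdeeaeabeecdb  b
   17  dcdadcdeeaeabeecdbdc$bbba  a
   18  dcdeeaeabeecdbdc$bbbadcda  a
   19  deeaeabeecdbdc$bbbadcdadc  c
   20  eabeecdbdc$bbbadcdadcdeea  a
   21  eaeabeecdbdc$bbbadcdadcde  e
   22  ecdbdc$bbbadcdadcdeeaeabe  e
   23  eeaeabeecdbdc$bbbadcdadcd  d
   24  eecdbdc$bbbadcdadcdeeaeab  b

cebdebb$daddedccbaacaeedb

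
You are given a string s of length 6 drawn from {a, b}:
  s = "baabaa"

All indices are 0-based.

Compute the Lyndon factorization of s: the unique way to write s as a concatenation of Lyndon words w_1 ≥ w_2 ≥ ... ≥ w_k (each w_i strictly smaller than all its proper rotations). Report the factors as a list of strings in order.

emit factor 1: 'b' (i=0, period=1)
emit factor 2: 'aab' (i=1, period=3)
emit factor 3: 'a' (i=4, period=1)
emit factor 4: 'a' (i=5, period=1)

["b", "aab", "a", "a"]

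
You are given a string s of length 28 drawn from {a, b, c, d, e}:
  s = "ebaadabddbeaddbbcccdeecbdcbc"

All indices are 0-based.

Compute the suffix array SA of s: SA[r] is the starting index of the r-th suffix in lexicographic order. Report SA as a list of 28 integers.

[2, 5, 3, 11, 1, 14, 26, 15, 23, 6, 9, 27, 25, 22, 16, 17, 18, 4, 13, 8, 24, 12, 7, 19, 10, 0, 21, 20]

rank→(start, suffix):
  0 → (2, 'aadabddbeaddbbcccdeecbdcbc')
  1 → (5, 'abddbeaddbbcccdeecbdcbc')
  2 → (3, 'adabddbeaddbbcccdeecbdcbc')
  3 → (11, 'addbbcccdeecbdcbc')
  4 → (1, 'baadabddbeaddbbcccdeecbdcbc')
  5 → (14, 'bbcccdeecbdcbc')
  6 → (26, 'bc')
  7 → (15, 'bcccdeecbdcbc')
  8 → (23, 'bdcbc')
  9 → (6, 'bddbeaddbbcccdeecbdcbc')
  10 → (9, 'beaddbbcccdeecbdcbc')
  11 → (27, 'c')
  12 → (25, 'cbc')
  13 → (22, 'cbdcbc')
  14 → (16, 'cccdeecbdcbc')
  15 → (17, 'ccdeecbdcbc')
  16 → (18, 'cdeecbdcbc')
  17 → (4, 'dabddbeaddbbcccdeecbdcbc')
  18 → (13, 'dbbcccdeecbdcbc')
  19 → (8, 'dbeaddbbcccdeecbdcbc')
  20 → (24, 'dcbc')
  21 → (12, 'ddbbcccdeecbdcbc')
  22 → (7, 'ddbeaddbbcccdeecbdcbc')
  23 → (19, 'deecbdcbc')
  24 → (10, 'eaddbbcccdeecbdcbc')
  25 → (0, 'ebaadabddbeaddbbcccdeecbdcbc')
  26 → (21, 'ecbdcbc')
  27 → (20, 'eecbdcbc')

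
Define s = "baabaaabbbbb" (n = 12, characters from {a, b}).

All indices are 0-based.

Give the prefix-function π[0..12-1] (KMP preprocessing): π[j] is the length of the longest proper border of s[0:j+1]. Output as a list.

[0, 0, 0, 1, 2, 3, 0, 1, 1, 1, 1, 1]

π[0] = 0
j=1 s[j]='a': π[1]=0 (border '')
j=2 s[j]='a': π[2]=0 (border '')
j=3 s[j]='b': π[3]=1 (border 'b')
j=4 s[j]='a': π[4]=2 (border 'ba')
j=5 s[j]='a': π[5]=3 (border 'baa')
j=6 s[j]='a': k: 3→0; π[6]=0 (border '')
j=7 s[j]='b': π[7]=1 (border 'b')
j=8 s[j]='b': k: 1→0; π[8]=1 (border 'b')
j=9 s[j]='b': k: 1→0; π[9]=1 (border 'b')
j=10 s[j]='b': k: 1→0; π[10]=1 (border 'b')
j=11 s[j]='b': k: 1→0; π[11]=1 (border 'b')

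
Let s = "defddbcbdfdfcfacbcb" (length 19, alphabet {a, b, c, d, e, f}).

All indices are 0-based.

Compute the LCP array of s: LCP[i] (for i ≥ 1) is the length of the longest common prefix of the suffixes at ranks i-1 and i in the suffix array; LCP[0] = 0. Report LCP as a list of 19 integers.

[0, 0, 1, 3, 1, 0, 2, 2, 1, 0, 1, 1, 1, 2, 0, 0, 1, 1, 2]

sorted suffixes:
  #0 SA[0]=14  'acbcb'
  #1 SA[1]=18  'b'
  #2 SA[2]=16  'bcb'
  #3 SA[3]=5  'bcbdfdfcfacbcb'
  #4 SA[4]=7  'bdfdfcfacbcb'
  #5 SA[5]=17  'cb'
  #6 SA[6]=15  'cbcb'
  #7 SA[7]=6  'cbdfdfcfacbcb'
  #8 SA[8]=12  'cfacbcb'
  #9 SA[9]=4  'dbcbdfdfcfacbcb'
  #10 SA[10]=3  'ddbcbdfdfcfacbcb'
  #11 SA[11]=0  'defddbcbdfdfcfacbcb'
  #12 SA[12]=10  'dfcfacbcb'
  #13 SA[13]=8  'dfdfcfacbcb'
  #14 SA[14]=1  'efddbcbdfdfcfacbcb'
  #15 SA[15]=13  'facbcb'
  #16 SA[16]=11  'fcfacbcb'
  #17 SA[17]=2  'fddbcbdfdfcfacbcb'
  #18 SA[18]=9  'fdfcfacbcb'

SA = [14, 18, 16, 5, 7, 17, 15, 6, 12, 4, 3, 0, 10, 8, 1, 13, 11, 2, 9]
rank  pair      lcp
   1  s[14:],s[18:]  0  ''
   2  s[18:],s[16:]  1  'b'
   3  s[16:],s[5:]  3  'bcb'
   4  s[5:],s[7:]  1  'b'
   5  s[7:],s[17:]  0  ''
   6  s[17:],s[15:]  2  'cb'
   7  s[15:],s[6:]  2  'cb'
   8  s[6:],s[12:]  1  'c'
   9  s[12:],s[4:]  0  ''
  10  s[4:],s[3:]  1  'd'
  11  s[3:],s[0:]  1  'd'
  12  s[0:],s[10:]  1  'd'
  13  s[10:],s[8:]  2  'df'
  14  s[8:],s[1:]  0  ''
  15  s[1:],s[13:]  0  ''
  16  s[13:],s[11:]  1  'f'
  17  s[11:],s[2:]  1  'f'
  18  s[2:],s[9:]  2  'fd'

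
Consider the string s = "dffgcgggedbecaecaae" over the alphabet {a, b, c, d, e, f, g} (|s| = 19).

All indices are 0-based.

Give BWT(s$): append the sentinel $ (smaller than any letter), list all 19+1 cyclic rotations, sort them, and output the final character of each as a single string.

rank  rotation              last
    0  $dffgcgggedbecaecaae  e
    1  aae$dffgcgggedbecaec  c
    2  ae$dffgcgggedbecaeca  a
    3  aecaae$dffgcgggedbec  c
    4  becaecaae$dffgcggged  d
    5  caae$dffgcgggedbecae  e
    6  caecaae$dffgcgggedbe  e
    7  cgggedbecaecaae$dffg  g
    8  dbecaecaae$dffgcggge  e
    9  dffgcgggedbecaecaae$  $
   10  e$dffgcgggedbecaecaa  a
   11  ecaae$dffgcgggedbeca  a
   12  ecaecaae$dffgcgggedb  b
   13  edbecaecaae$dffgcggg  g
   14  ffgcgggedbecaecaae$d  d
   15  fgcgggedbecaecaae$df  f
   16  gcgggedbecaecaae$dff  f
   17  gedbecaecaae$dffgcgg  g
   18  ggedbecaecaae$dffgcg  g
   19  gggedbecaecaae$dffgc  c

ecacdeege$aabgdffggc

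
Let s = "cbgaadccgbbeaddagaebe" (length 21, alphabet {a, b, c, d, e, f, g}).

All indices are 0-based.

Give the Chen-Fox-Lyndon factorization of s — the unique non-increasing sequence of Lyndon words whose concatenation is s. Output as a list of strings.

["c", "bg", "aadccgbbeaddagaebe"]

emit factor 1: 'c' (i=0, period=1)
emit factor 2: 'bg' (i=1, period=2)
emit factor 3: 'aadccgbbeaddagaebe' (i=3, period=18)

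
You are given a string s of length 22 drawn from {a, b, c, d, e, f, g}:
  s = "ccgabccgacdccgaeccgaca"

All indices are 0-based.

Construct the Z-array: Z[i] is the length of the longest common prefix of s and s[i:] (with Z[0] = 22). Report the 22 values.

[22, 1, 0, 0, 0, 4, 1, 0, 0, 1, 0, 4, 1, 0, 0, 0, 4, 1, 0, 0, 1, 0]

Z[0]=22
i=1: fresh scan; Z[1]=1 extend→box=[1,2)
i=2: fresh scan; Z[2]=0
i=3: fresh scan; Z[3]=0
i=4: fresh scan; Z[4]=0
i=5: fresh scan; Z[5]=4 extend→box=[5,9)
i=6: min(r-i=3, Z[1]=1)=1; Z[6]=1
i=7: min(r-i=2, Z[2]=0)=0; Z[7]=0
i=8: min(r-i=1, Z[3]=0)=0; Z[8]=0
i=9: fresh scan; Z[9]=1 extend→box=[9,10)
i=10: fresh scan; Z[10]=0
i=11: fresh scan; Z[11]=4 extend→box=[11,15)
i=12: min(r-i=3, Z[1]=1)=1; Z[12]=1
i=13: min(r-i=2, Z[2]=0)=0; Z[13]=0
i=14: min(r-i=1, Z[3]=0)=0; Z[14]=0
i=15: fresh scan; Z[15]=0
i=16: fresh scan; Z[16]=4 extend→box=[16,20)
i=17: min(r-i=3, Z[1]=1)=1; Z[17]=1
i=18: min(r-i=2, Z[2]=0)=0; Z[18]=0
i=19: min(r-i=1, Z[3]=0)=0; Z[19]=0
i=20: fresh scan; Z[20]=1 extend→box=[20,21)
i=21: fresh scan; Z[21]=0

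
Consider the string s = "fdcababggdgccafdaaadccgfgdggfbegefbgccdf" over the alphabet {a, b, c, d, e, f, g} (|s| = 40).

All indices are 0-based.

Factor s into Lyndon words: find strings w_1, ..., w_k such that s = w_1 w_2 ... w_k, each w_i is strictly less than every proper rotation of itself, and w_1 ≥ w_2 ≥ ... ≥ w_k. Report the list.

emit factor 1: 'f' (i=0, period=1)
emit factor 2: 'd' (i=1, period=1)
emit factor 3: 'c' (i=2, period=1)
emit factor 4: 'ababggdgccafd' (i=3, period=13)
emit factor 5: 'aaadccgfgdggfbegefbgccdf' (i=16, period=24)

["f", "d", "c", "ababggdgccafd", "aaadccgfgdggfbegefbgccdf"]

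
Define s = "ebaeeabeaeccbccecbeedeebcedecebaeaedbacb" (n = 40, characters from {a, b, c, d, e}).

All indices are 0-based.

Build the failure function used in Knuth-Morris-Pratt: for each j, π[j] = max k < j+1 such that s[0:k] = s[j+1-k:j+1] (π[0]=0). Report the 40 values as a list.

π[0] = 0
j=1 s[j]='b': π[1]=0 (border '')
j=2 s[j]='a': π[2]=0 (border '')
j=3 s[j]='e': π[3]=1 (border 'e')
j=4 s[j]='e': k: 1→0; π[4]=1 (border 'e')
j=5 s[j]='a': k: 1→0; π[5]=0 (border '')
j=6 s[j]='b': π[6]=0 (border '')
j=7 s[j]='e': π[7]=1 (border 'e')
j=8 s[j]='a': k: 1→0; π[8]=0 (border '')
j=9 s[j]='e': π[9]=1 (border 'e')
j=10 s[j]='c': k: 1→0; π[10]=0 (border '')
j=11 s[j]='c': π[11]=0 (border '')
j=12 s[j]='b': π[12]=0 (border '')
j=13 s[j]='c': π[13]=0 (border '')
j=14 s[j]='c': π[14]=0 (border '')
j=15 s[j]='e': π[15]=1 (border 'e')
j=16 s[j]='c': k: 1→0; π[16]=0 (border '')
j=17 s[j]='b': π[17]=0 (border '')
j=18 s[j]='e': π[18]=1 (border 'e')
j=19 s[j]='e': k: 1→0; π[19]=1 (border 'e')
j=20 s[j]='d': k: 1→0; π[20]=0 (border '')
j=21 s[j]='e': π[21]=1 (border 'e')
j=22 s[j]='e': k: 1→0; π[22]=1 (border 'e')
j=23 s[j]='b': π[23]=2 (border 'eb')
j=24 s[j]='c': k: 2→0; π[24]=0 (border '')
j=25 s[j]='e': π[25]=1 (border 'e')
j=26 s[j]='d': k: 1→0; π[26]=0 (border '')
j=27 s[j]='e': π[27]=1 (border 'e')
j=28 s[j]='c': k: 1→0; π[28]=0 (border '')
j=29 s[j]='e': π[29]=1 (border 'e')
j=30 s[j]='b': π[30]=2 (border 'eb')
j=31 s[j]='a': π[31]=3 (border 'eba')
j=32 s[j]='e': π[32]=4 (border 'ebae')
j=33 s[j]='a': k: 4→1→0; π[33]=0 (border '')
j=34 s[j]='e': π[34]=1 (border 'e')
j=35 s[j]='d': k: 1→0; π[35]=0 (border '')
j=36 s[j]='b': π[36]=0 (border '')
j=37 s[j]='a': π[37]=0 (border '')
j=38 s[j]='c': π[38]=0 (border '')
j=39 s[j]='b': π[39]=0 (border '')

[0, 0, 0, 1, 1, 0, 0, 1, 0, 1, 0, 0, 0, 0, 0, 1, 0, 0, 1, 1, 0, 1, 1, 2, 0, 1, 0, 1, 0, 1, 2, 3, 4, 0, 1, 0, 0, 0, 0, 0]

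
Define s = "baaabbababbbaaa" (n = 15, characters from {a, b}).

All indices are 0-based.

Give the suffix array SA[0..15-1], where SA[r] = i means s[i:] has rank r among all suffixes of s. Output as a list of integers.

[14, 13, 12, 1, 2, 6, 3, 8, 11, 0, 5, 7, 10, 4, 9]

rank→(start, suffix):
  0 → (14, 'a')
  1 → (13, 'aa')
  2 → (12, 'aaa')
  3 → (1, 'aaabbababbbaaa')
  4 → (2, 'aabbababbbaaa')
  5 → (6, 'ababbbaaa')
  6 → (3, 'abbababbbaaa')
  7 → (8, 'abbbaaa')
  8 → (11, 'baaa')
  9 → (0, 'baaabbababbbaaa')
  10 → (5, 'bababbbaaa')
  11 → (7, 'babbbaaa')
  12 → (10, 'bbaaa')
  13 → (4, 'bbababbbaaa')
  14 → (9, 'bbbaaa')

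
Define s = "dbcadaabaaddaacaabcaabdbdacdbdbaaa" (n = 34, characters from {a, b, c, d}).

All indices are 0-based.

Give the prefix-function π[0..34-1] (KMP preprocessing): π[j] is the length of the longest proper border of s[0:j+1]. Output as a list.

[0, 0, 0, 0, 1, 0, 0, 0, 0, 0, 1, 1, 0, 0, 0, 0, 0, 0, 0, 0, 0, 0, 1, 2, 1, 0, 0, 1, 2, 1, 2, 0, 0, 0]

π[0] = 0
j=1 s[j]='b': π[1]=0 (border '')
j=2 s[j]='c': π[2]=0 (border '')
j=3 s[j]='a': π[3]=0 (border '')
j=4 s[j]='d': π[4]=1 (border 'd')
j=5 s[j]='a': k: 1→0; π[5]=0 (border '')
j=6 s[j]='a': π[6]=0 (border '')
j=7 s[j]='b': π[7]=0 (border '')
j=8 s[j]='a': π[8]=0 (border '')
j=9 s[j]='a': π[9]=0 (border '')
j=10 s[j]='d': π[10]=1 (border 'd')
j=11 s[j]='d': k: 1→0; π[11]=1 (border 'd')
j=12 s[j]='a': k: 1→0; π[12]=0 (border '')
j=13 s[j]='a': π[13]=0 (border '')
j=14 s[j]='c': π[14]=0 (border '')
j=15 s[j]='a': π[15]=0 (border '')
j=16 s[j]='a': π[16]=0 (border '')
j=17 s[j]='b': π[17]=0 (border '')
j=18 s[j]='c': π[18]=0 (border '')
j=19 s[j]='a': π[19]=0 (border '')
j=20 s[j]='a': π[20]=0 (border '')
j=21 s[j]='b': π[21]=0 (border '')
j=22 s[j]='d': π[22]=1 (border 'd')
j=23 s[j]='b': π[23]=2 (border 'db')
j=24 s[j]='d': k: 2→0; π[24]=1 (border 'd')
j=25 s[j]='a': k: 1→0; π[25]=0 (border '')
j=26 s[j]='c': π[26]=0 (border '')
j=27 s[j]='d': π[27]=1 (border 'd')
j=28 s[j]='b': π[28]=2 (border 'db')
j=29 s[j]='d': k: 2→0; π[29]=1 (border 'd')
j=30 s[j]='b': π[30]=2 (border 'db')
j=31 s[j]='a': k: 2→0; π[31]=0 (border '')
j=32 s[j]='a': π[32]=0 (border '')
j=33 s[j]='a': π[33]=0 (border '')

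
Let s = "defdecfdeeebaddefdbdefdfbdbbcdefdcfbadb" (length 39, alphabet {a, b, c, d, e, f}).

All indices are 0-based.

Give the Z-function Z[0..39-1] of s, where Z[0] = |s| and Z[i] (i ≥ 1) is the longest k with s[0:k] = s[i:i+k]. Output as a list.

[39, 0, 0, 2, 0, 0, 0, 2, 0, 0, 0, 0, 0, 1, 4, 0, 0, 1, 0, 4, 0, 0, 1, 0, 0, 1, 0, 0, 0, 4, 0, 0, 1, 0, 0, 0, 0, 1, 0]

Z[0]=39
i=1: fresh scan; Z[1]=0
i=2: fresh scan; Z[2]=0
i=3: fresh scan; Z[3]=2 grow→box=[3,5)
i=4: min(r-i=1, Z[1]=0)=0; Z[4]=0
i=5: fresh scan; Z[5]=0
i=6: fresh scan; Z[6]=0
i=7: fresh scan; Z[7]=2 grow→box=[7,9)
i=8: min(r-i=1, Z[1]=0)=0; Z[8]=0
i=9: fresh scan; Z[9]=0
i=10: fresh scan; Z[10]=0
i=11: fresh scan; Z[11]=0
i=12: fresh scan; Z[12]=0
i=13: fresh scan; Z[13]=1 grow→box=[13,14)
i=14: fresh scan; Z[14]=4 grow→box=[14,18)
i=15: min(r-i=3, Z[1]=0)=0; Z[15]=0
i=16: min(r-i=2, Z[2]=0)=0; Z[16]=0
i=17: min(r-i=1, Z[3]=2)=1; Z[17]=1
i=18: fresh scan; Z[18]=0
i=19: fresh scan; Z[19]=4 grow→box=[19,23)
i=20: min(r-i=3, Z[1]=0)=0; Z[20]=0
i=21: min(r-i=2, Z[2]=0)=0; Z[21]=0
i=22: min(r-i=1, Z[3]=2)=1; Z[22]=1
i=23: fresh scan; Z[23]=0
i=24: fresh scan; Z[24]=0
i=25: fresh scan; Z[25]=1 grow→box=[25,26)
i=26: fresh scan; Z[26]=0
i=27: fresh scan; Z[27]=0
i=28: fresh scan; Z[28]=0
i=29: fresh scan; Z[29]=4 grow→box=[29,33)
i=30: min(r-i=3, Z[1]=0)=0; Z[30]=0
i=31: min(r-i=2, Z[2]=0)=0; Z[31]=0
i=32: min(r-i=1, Z[3]=2)=1; Z[32]=1
i=33: fresh scan; Z[33]=0
i=34: fresh scan; Z[34]=0
i=35: fresh scan; Z[35]=0
i=36: fresh scan; Z[36]=0
i=37: fresh scan; Z[37]=1 grow→box=[37,38)
i=38: fresh scan; Z[38]=0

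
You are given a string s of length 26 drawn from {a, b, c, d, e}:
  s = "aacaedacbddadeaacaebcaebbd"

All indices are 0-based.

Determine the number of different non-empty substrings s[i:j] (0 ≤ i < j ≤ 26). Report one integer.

311

sorted suffixes:
  #0 SA[0]=14  'aacaebcaebbd'
  #1 SA[1]=0  'aacaedacbddadeaacaebcaebbd'
  #2 SA[2]=15  'acaebcaebbd'
  #3 SA[3]=1  'acaedacbddadeaacaebcaebbd'
  #4 SA[4]=6  'acbddadeaacaebcaebbd'
  #5 SA[5]=11  'adeaacaebcaebbd'
  #6 SA[6]=21  'aebbd'
  #7 SA[7]=17  'aebcaebbd'
  #8 SA[8]=3  'aedacbddadeaacaebcaebbd'
  #9 SA[9]=23  'bbd'
  #10 SA[10]=19  'bcaebbd'
  #11 SA[11]=24  'bd'
  #12 SA[12]=8  'bddadeaacaebcaebbd'
  #13 SA[13]=20  'caebbd'
  #14 SA[14]=16  'caebcaebbd'
  #15 SA[15]=2  'caedacbddadeaacaebcaebbd'
  #16 SA[16]=7  'cbddadeaacaebcaebbd'
  #17 SA[17]=25  'd'
  #18 SA[18]=5  'dacbddadeaacaebcaebbd'
  #19 SA[19]=10  'dadeaacaebcaebbd'
  #20 SA[20]=9  'ddadeaacaebcaebbd'
  #21 SA[21]=12  'deaacaebcaebbd'
  #22 SA[22]=13  'eaacaebcaebbd'
  #23 SA[23]=22  'ebbd'
  #24 SA[24]=18  'ebcaebbd'
  #25 SA[25]=4  'edacbddadeaacaebcaebbd'

SA = [14, 0, 15, 1, 6, 11, 21, 17, 3, 23, 19, 24, 8, 20, 16, 2, 7, 25, 5, 10, 9, 12, 13, 22, 18, 4]
i: (SA[i-1],SA[i]) lcp shared
  1: (14,0) 5 'aacae'
  2: (0,15) 1 'a'
  3: (15,1) 4 'acae'
  4: (1,6) 2 'ac'
  5: (6,11) 1 'a'
  6: (11,21) 1 'a'
  7: (21,17) 3 'aeb'
  8: (17,3) 2 'ae'
  9: (3,23) 0 ''
  10: (23,19) 1 'b'
  11: (19,24) 1 'b'
  12: (24,8) 2 'bd'
  13: (8,20) 0 ''
  14: (20,16) 4 'caeb'
  15: (16,2) 3 'cae'
  16: (2,7) 1 'c'
  17: (7,25) 0 ''
  18: (25,5) 1 'd'
  19: (5,10) 2 'da'
  20: (10,9) 1 'd'
  21: (9,12) 1 'd'
  22: (12,13) 0 ''
  23: (13,22) 1 'e'
  24: (22,18) 2 'eb'
  25: (18,4) 1 'e'

n(n+1)/2 = 26·27/2 = 351
Σ LCP = 0 + 5 + 1 + 4 + 2 + 1 + 1 + 3 + 2 + 0 + 1 + 1 + 2 + 0 + 4 + 3 + 1 + 0 + 1 + 2 + 1 + 1 + 0 + 1 + 2 + 1 = 40
distinct = 351 − 40 = 311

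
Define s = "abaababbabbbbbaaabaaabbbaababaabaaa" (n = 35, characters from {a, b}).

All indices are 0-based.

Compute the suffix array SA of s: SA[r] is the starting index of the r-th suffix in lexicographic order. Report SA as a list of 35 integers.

rank | idx | suffix
   0 |  34 | a
   1 |  33 | aa
   2 |  32 | aaa
   3 |  14 | aaabaaabbbaababaabaaa
   4 |  18 | aaabbbaababaabaaa
   5 |  29 | aabaaa
   6 |  15 | aabaaabbbaababaabaaa
   7 |  24 | aababaabaaa
   8 |   2 | aababbabbbbbaaabaaabbbaababaabaaa
   9 |  19 | aabbbaababaabaaa
  10 |  30 | abaaa
  11 |  16 | abaaabbbaababaabaaa
  12 |  27 | abaabaaa
  13 |   0 | abaababbabbbbbaaabaaabbbaababaabaaa
  14 |  25 | ababaabaaa
  15 |   3 | ababbabbbbbaaabaaabbbaababaabaaa
  16 |   5 | abbabbbbbaaabaaabbbaababaabaaa
  17 |  20 | abbbaababaabaaa
  18 |   8 | abbbbbaaabaaabbbaababaabaaa
  19 |  31 | baaa
  20 |  13 | baaabaaabbbaababaabaaa
  21 |  17 | baaabbbaababaabaaa
  22 |  28 | baabaaa
  23 |  23 | baababaabaaa
  24 |   1 | baababbabbbbbaaabaaabbbaababaabaaa
  25 |  26 | babaabaaa
  26 |   4 | babbabbbbbaaabaaabbbaababaabaaa
  27 |   7 | babbbbbaaabaaabbbaababaabaaa
  28 |  12 | bbaaabaaabbbaababaabaaa
  29 |  22 | bbaababaabaaa
  30 |   6 | bbabbbbbaaabaaabbbaababaabaaa
  31 |  11 | bbbaaabaaabbbaababaabaaa
  32 |  21 | bbbaababaabaaa
  33 |  10 | bbbbaaabaaabbbaababaabaaa
  34 |   9 | bbbbbaaabaaabbbaababaabaaa

[34, 33, 32, 14, 18, 29, 15, 24, 2, 19, 30, 16, 27, 0, 25, 3, 5, 20, 8, 31, 13, 17, 28, 23, 1, 26, 4, 7, 12, 22, 6, 11, 21, 10, 9]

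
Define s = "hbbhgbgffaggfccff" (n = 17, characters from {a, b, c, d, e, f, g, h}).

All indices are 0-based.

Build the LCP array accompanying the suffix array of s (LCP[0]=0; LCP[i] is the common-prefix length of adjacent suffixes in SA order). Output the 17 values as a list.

[0, 0, 1, 1, 0, 1, 0, 1, 1, 1, 2, 0, 1, 2, 1, 0, 1]

rank | idx | suffix
   0 |   9 | aggfccff
   1 |   1 | bbhgbgffaggfccff
   2 |   5 | bgffaggfccff
   3 |   2 | bhgbgffaggfccff
   4 |  13 | ccff
   5 |  14 | cff
   6 |  16 | f
   7 |   8 | faggfccff
   8 |  12 | fccff
   9 |  15 | ff
  10 |   7 | ffaggfccff
  11 |   4 | gbgffaggfccff
  12 |  11 | gfccff
  13 |   6 | gffaggfccff
  14 |  10 | ggfccff
  15 |   0 | hbbhgbgffaggfccff
  16 |   3 | hgbgffaggfccff

SA = [9, 1, 5, 2, 13, 14, 16, 8, 12, 15, 7, 4, 11, 6, 10, 0, 3]
rank  pair      lcp
   1  s[9:],s[1:]  0  ''
   2  s[1:],s[5:]  1  'b'
   3  s[5:],s[2:]  1  'b'
   4  s[2:],s[13:]  0  ''
   5  s[13:],s[14:]  1  'c'
   6  s[14:],s[16:]  0  ''
   7  s[16:],s[8:]  1  'f'
   8  s[8:],s[12:]  1  'f'
   9  s[12:],s[15:]  1  'f'
  10  s[15:],s[7:]  2  'ff'
  11  s[7:],s[4:]  0  ''
  12  s[4:],s[11:]  1  'g'
  13  s[11:],s[6:]  2  'gf'
  14  s[6:],s[10:]  1  'g'
  15  s[10:],s[0:]  0  ''
  16  s[0:],s[3:]  1  'h'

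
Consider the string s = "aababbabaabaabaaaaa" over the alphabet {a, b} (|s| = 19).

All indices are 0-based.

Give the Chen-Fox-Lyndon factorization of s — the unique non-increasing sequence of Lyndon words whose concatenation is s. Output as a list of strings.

["aababbab", "aab", "aab", "a", "a", "a", "a", "a"]

emit factor 1: 'aababbab' (i=0, period=8)
emit factor 2: 'aab' (i=8, period=3)
emit factor 3: 'aab' (i=11, period=3)
emit factor 4: 'a' (i=14, period=1)
emit factor 5: 'a' (i=15, period=1)
emit factor 6: 'a' (i=16, period=1)
emit factor 7: 'a' (i=17, period=1)
emit factor 8: 'a' (i=18, period=1)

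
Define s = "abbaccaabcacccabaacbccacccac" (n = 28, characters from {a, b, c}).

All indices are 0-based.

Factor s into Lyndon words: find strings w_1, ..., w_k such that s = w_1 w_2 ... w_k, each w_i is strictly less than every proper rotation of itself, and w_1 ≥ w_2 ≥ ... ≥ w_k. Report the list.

emit factor 1: 'abbacc' (i=0, period=6)
emit factor 2: 'aabcacccabaacbccacccac' (i=6, period=22)

["abbacc", "aabcacccabaacbccacccac"]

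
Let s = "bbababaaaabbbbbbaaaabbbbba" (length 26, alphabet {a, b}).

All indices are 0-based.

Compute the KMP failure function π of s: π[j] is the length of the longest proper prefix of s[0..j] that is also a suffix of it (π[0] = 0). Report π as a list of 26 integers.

π[0] = 0
j=1 s[j]='b': π[1]=1 (border 'b')
j=2 s[j]='a': k: 1→0; π[2]=0 (border '')
j=3 s[j]='b': π[3]=1 (border 'b')
j=4 s[j]='a': k: 1→0; π[4]=0 (border '')
j=5 s[j]='b': π[5]=1 (border 'b')
j=6 s[j]='a': k: 1→0; π[6]=0 (border '')
j=7 s[j]='a': π[7]=0 (border '')
j=8 s[j]='a': π[8]=0 (border '')
j=9 s[j]='a': π[9]=0 (border '')
j=10 s[j]='b': π[10]=1 (border 'b')
j=11 s[j]='b': π[11]=2 (border 'bb')
j=12 s[j]='b': k: 2→1; π[12]=2 (border 'bb')
j=13 s[j]='b': k: 2→1; π[13]=2 (border 'bb')
j=14 s[j]='b': k: 2→1; π[14]=2 (border 'bb')
j=15 s[j]='b': k: 2→1; π[15]=2 (border 'bb')
j=16 s[j]='a': π[16]=3 (border 'bba')
j=17 s[j]='a': k: 3→0; π[17]=0 (border '')
j=18 s[j]='a': π[18]=0 (border '')
j=19 s[j]='a': π[19]=0 (border '')
j=20 s[j]='b': π[20]=1 (border 'b')
j=21 s[j]='b': π[21]=2 (border 'bb')
j=22 s[j]='b': k: 2→1; π[22]=2 (border 'bb')
j=23 s[j]='b': k: 2→1; π[23]=2 (border 'bb')
j=24 s[j]='b': k: 2→1; π[24]=2 (border 'bb')
j=25 s[j]='a': π[25]=3 (border 'bba')

[0, 1, 0, 1, 0, 1, 0, 0, 0, 0, 1, 2, 2, 2, 2, 2, 3, 0, 0, 0, 1, 2, 2, 2, 2, 3]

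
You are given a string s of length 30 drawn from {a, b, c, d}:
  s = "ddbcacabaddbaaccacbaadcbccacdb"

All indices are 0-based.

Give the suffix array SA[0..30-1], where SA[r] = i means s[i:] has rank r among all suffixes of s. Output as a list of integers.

sorted suffixes:
  #0 SA[0]=12  'aaccacbaadcbccacdb'
  #1 SA[1]=19  'aadcbccacdb'
  #2 SA[2]=6  'abaddbaaccacbaadcbccacdb'
  #3 SA[3]=4  'acabaddbaaccacbaadcbccacdb'
  #4 SA[4]=16  'acbaadcbccacdb'
  #5 SA[5]=13  'accacbaadcbccacdb'
  #6 SA[6]=26  'acdb'
  #7 SA[7]=20  'adcbccacdb'
  #8 SA[8]=8  'addbaaccacbaadcbccacdb'
  #9 SA[9]=29  'b'
  #10 SA[10]=11  'baaccacbaadcbccacdb'
  #11 SA[11]=18  'baadcbccacdb'
  #12 SA[12]=7  'baddbaaccacbaadcbccacdb'
  #13 SA[13]=2  'bcacabaddbaaccacbaadcbccacdb'
  #14 SA[14]=23  'bccacdb'
  #15 SA[15]=5  'cabaddbaaccacbaadcbccacdb'
  #16 SA[16]=3  'cacabaddbaaccacbaadcbccacdb'
  #17 SA[17]=15  'cacbaadcbccacdb'
  #18 SA[18]=25  'cacdb'
  #19 SA[19]=17  'cbaadcbccacdb'
  #20 SA[20]=22  'cbccacdb'
  #21 SA[21]=14  'ccacbaadcbccacdb'
  #22 SA[22]=24  'ccacdb'
  #23 SA[23]=27  'cdb'
  #24 SA[24]=28  'db'
  #25 SA[25]=10  'dbaaccacbaadcbccacdb'
  #26 SA[26]=1  'dbcacabaddbaaccacbaadcbccacdb'
  #27 SA[27]=21  'dcbccacdb'
  #28 SA[28]=9  'ddbaaccacbaadcbccacdb'
  #29 SA[29]=0  'ddbcacabaddbaaccacbaadcbccacdb'

[12, 19, 6, 4, 16, 13, 26, 20, 8, 29, 11, 18, 7, 2, 23, 5, 3, 15, 25, 17, 22, 14, 24, 27, 28, 10, 1, 21, 9, 0]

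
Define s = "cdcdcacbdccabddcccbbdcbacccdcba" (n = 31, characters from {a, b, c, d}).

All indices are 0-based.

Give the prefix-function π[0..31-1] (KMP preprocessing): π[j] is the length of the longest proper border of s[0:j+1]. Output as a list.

[0, 0, 1, 2, 3, 0, 1, 0, 0, 1, 1, 0, 0, 0, 0, 1, 1, 1, 0, 0, 0, 1, 0, 0, 1, 1, 1, 2, 3, 0, 0]

π[0] = 0
j=1 s[j]='d': π[1]=0 (border '')
j=2 s[j]='c': π[2]=1 (border 'c')
j=3 s[j]='d': π[3]=2 (border 'cd')
j=4 s[j]='c': π[4]=3 (border 'cdc')
j=5 s[j]='a': k: 3→1→0; π[5]=0 (border '')
j=6 s[j]='c': π[6]=1 (border 'c')
j=7 s[j]='b': k: 1→0; π[7]=0 (border '')
j=8 s[j]='d': π[8]=0 (border '')
j=9 s[j]='c': π[9]=1 (border 'c')
j=10 s[j]='c': k: 1→0; π[10]=1 (border 'c')
j=11 s[j]='a': k: 1→0; π[11]=0 (border '')
j=12 s[j]='b': π[12]=0 (border '')
j=13 s[j]='d': π[13]=0 (border '')
j=14 s[j]='d': π[14]=0 (border '')
j=15 s[j]='c': π[15]=1 (border 'c')
j=16 s[j]='c': k: 1→0; π[16]=1 (border 'c')
j=17 s[j]='c': k: 1→0; π[17]=1 (border 'c')
j=18 s[j]='b': k: 1→0; π[18]=0 (border '')
j=19 s[j]='b': π[19]=0 (border '')
j=20 s[j]='d': π[20]=0 (border '')
j=21 s[j]='c': π[21]=1 (border 'c')
j=22 s[j]='b': k: 1→0; π[22]=0 (border '')
j=23 s[j]='a': π[23]=0 (border '')
j=24 s[j]='c': π[24]=1 (border 'c')
j=25 s[j]='c': k: 1→0; π[25]=1 (border 'c')
j=26 s[j]='c': k: 1→0; π[26]=1 (border 'c')
j=27 s[j]='d': π[27]=2 (border 'cd')
j=28 s[j]='c': π[28]=3 (border 'cdc')
j=29 s[j]='b': k: 3→1→0; π[29]=0 (border '')
j=30 s[j]='a': π[30]=0 (border '')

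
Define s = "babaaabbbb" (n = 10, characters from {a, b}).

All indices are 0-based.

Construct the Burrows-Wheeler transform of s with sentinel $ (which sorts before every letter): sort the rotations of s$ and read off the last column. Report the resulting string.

bbababa$bba

rank  rotation     last
    0  $babaaabbbb  b
    1  aaabbbb$bab  b
    2  aabbbb$baba  a
    3  abaaabbbb$b  b
    4  abbbb$babaa  a
    5  b$babaaabbb  b
    6  baaabbbb$ba  a
    7  babaaabbbb$  $
    8  bb$babaaabb  b
    9  bbb$babaaab  b
   10  bbbb$babaaa  a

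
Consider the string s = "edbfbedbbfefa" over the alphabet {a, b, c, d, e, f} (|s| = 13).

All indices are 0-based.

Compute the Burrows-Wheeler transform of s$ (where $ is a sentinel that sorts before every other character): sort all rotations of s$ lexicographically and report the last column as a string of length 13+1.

afdfdbeeb$febb

rank  rotation        last
    0  $edbfbedbbfefa  a
    1  a$edbfbedbbfef  f
    2  bbfefa$edbfbed  d
    3  bedbbfefa$edbf  f
    4  bfbedbbfefa$ed  d
    5  bfefa$edbfbedb  b
    6  dbbfefa$edbfbe  e
    7  dbfbedbbfefa$e  e
    8  edbbfefa$edbfb  b
    9  edbfbedbbfefa$  $
   10  efa$edbfbedbbf  f
   11  fa$edbfbedbbfe  e
   12  fbedbbfefa$edb  b
   13  fefa$edbfbedbb  b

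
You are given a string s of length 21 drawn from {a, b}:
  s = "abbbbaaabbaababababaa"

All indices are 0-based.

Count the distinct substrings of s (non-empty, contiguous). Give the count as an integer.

174

rank→(start, suffix):
  0 → (20, 'a')
  1 → (19, 'aa')
  2 → (5, 'aaabbaababababaa')
  3 → (10, 'aababababaa')
  4 → (6, 'aabbaababababaa')
  5 → (17, 'abaa')
  6 → (15, 'ababaa')
  7 → (13, 'abababaa')
  8 → (11, 'ababababaa')
  9 → (7, 'abbaababababaa')
  10 → (0, 'abbbbaaabbaababababaa')
  11 → (18, 'baa')
  12 → (4, 'baaabbaababababaa')
  13 → (9, 'baababababaa')
  14 → (16, 'babaa')
  15 → (14, 'bababaa')
  16 → (12, 'babababaa')
  17 → (3, 'bbaaabbaababababaa')
  18 → (8, 'bbaababababaa')
  19 → (2, 'bbbaaabbaababababaa')
  20 → (1, 'bbbbaaabbaababababaa')

SA = [20, 19, 5, 10, 6, 17, 15, 13, 11, 7, 0, 18, 4, 9, 16, 14, 12, 3, 8, 2, 1]
[i] adj suffixes → lcp
  [1] 20/19 → 1 ('a')
  [2] 19/5 → 2 ('aa')
  [3] 5/10 → 2 ('aa')
  [4] 10/6 → 3 ('aab')
  [5] 6/17 → 1 ('a')
  [6] 17/15 → 3 ('aba')
  [7] 15/13 → 5 ('ababa')
  [8] 13/11 → 7 ('abababa')
  [9] 11/7 → 2 ('ab')
  [10] 7/0 → 3 ('abb')
  [11] 0/18 → 0 ('')
  [12] 18/4 → 3 ('baa')
  [13] 4/9 → 3 ('baa')
  [14] 9/16 → 2 ('ba')
  [15] 16/14 → 4 ('baba')
  [16] 14/12 → 6 ('bababa')
  [17] 12/3 → 1 ('b')
  [18] 3/8 → 4 ('bbaa')
  [19] 8/2 → 2 ('bb')
  [20] 2/1 → 3 ('bbb')

n(n+1)/2 = 21·22/2 = 231
Σ LCP = 0 + 1 + 2 + 2 + 3 + 1 + 3 + 5 + 7 + 2 + 3 + 0 + 3 + 3 + 2 + 4 + 6 + 1 + 4 + 2 + 3 = 57
distinct = 231 − 57 = 174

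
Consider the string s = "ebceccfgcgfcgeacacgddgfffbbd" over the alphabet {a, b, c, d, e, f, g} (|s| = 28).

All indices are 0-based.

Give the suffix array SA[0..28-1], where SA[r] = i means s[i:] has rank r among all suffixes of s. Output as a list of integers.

[14, 16, 25, 1, 26, 15, 4, 2, 5, 17, 11, 8, 27, 19, 20, 13, 0, 3, 24, 10, 23, 22, 6, 7, 18, 12, 9, 21]

rank | idx | suffix
   0 |  14 | acacgddgfffbbd
   1 |  16 | acgddgfffbbd
   2 |  25 | bbd
   3 |   1 | bceccfgcgfcgeacacgddgfffbbd
   4 |  26 | bd
   5 |  15 | cacgddgfffbbd
   6 |   4 | ccfgcgfcgeacacgddgfffbbd
   7 |   2 | ceccfgcgfcgeacacgddgfffbbd
   8 |   5 | cfgcgfcgeacacgddgfffbbd
   9 |  17 | cgddgfffbbd
  10 |  11 | cgeacacgddgfffbbd
  11 |   8 | cgfcgeacacgddgfffbbd
  12 |  27 | d
  13 |  19 | ddgfffbbd
  14 |  20 | dgfffbbd
  15 |  13 | eacacgddgfffbbd
  16 |   0 | ebceccfgcgfcgeacacgddgfffbbd
  17 |   3 | eccfgcgfcgeacacgddgfffbbd
  18 |  24 | fbbd
  19 |  10 | fcgeacacgddgfffbbd
  20 |  23 | ffbbd
  21 |  22 | fffbbd
  22 |   6 | fgcgfcgeacacgddgfffbbd
  23 |   7 | gcgfcgeacacgddgfffbbd
  24 |  18 | gddgfffbbd
  25 |  12 | geacacgddgfffbbd
  26 |   9 | gfcgeacacgddgfffbbd
  27 |  21 | gfffbbd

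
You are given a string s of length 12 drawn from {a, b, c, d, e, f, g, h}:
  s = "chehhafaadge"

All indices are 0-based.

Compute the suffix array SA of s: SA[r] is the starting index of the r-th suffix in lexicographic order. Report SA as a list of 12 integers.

rank→(start, suffix):
  0 → (7, 'aadge')
  1 → (8, 'adge')
  2 → (5, 'afaadge')
  3 → (0, 'chehhafaadge')
  4 → (9, 'dge')
  5 → (11, 'e')
  6 → (2, 'ehhafaadge')
  7 → (6, 'faadge')
  8 → (10, 'ge')
  9 → (4, 'hafaadge')
  10 → (1, 'hehhafaadge')
  11 → (3, 'hhafaadge')

[7, 8, 5, 0, 9, 11, 2, 6, 10, 4, 1, 3]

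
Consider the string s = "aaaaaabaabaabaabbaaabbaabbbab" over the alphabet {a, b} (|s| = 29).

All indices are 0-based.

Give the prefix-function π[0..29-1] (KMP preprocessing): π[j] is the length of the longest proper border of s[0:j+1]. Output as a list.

[0, 1, 2, 3, 4, 5, 0, 1, 2, 0, 1, 2, 0, 1, 2, 0, 0, 1, 2, 3, 0, 0, 1, 2, 0, 0, 0, 1, 0]

π[0] = 0
j=1 s[j]='a': π[1]=1 (border 'a')
j=2 s[j]='a': π[2]=2 (border 'aa')
j=3 s[j]='a': π[3]=3 (border 'aaa')
j=4 s[j]='a': π[4]=4 (border 'aaaa')
j=5 s[j]='a': π[5]=5 (border 'aaaaa')
j=6 s[j]='b': k: 5→4→3→2→1→0; π[6]=0 (border '')
j=7 s[j]='a': π[7]=1 (border 'a')
j=8 s[j]='a': π[8]=2 (border 'aa')
j=9 s[j]='b': k: 2→1→0; π[9]=0 (border '')
j=10 s[j]='a': π[10]=1 (border 'a')
j=11 s[j]='a': π[11]=2 (border 'aa')
j=12 s[j]='b': k: 2→1→0; π[12]=0 (border '')
j=13 s[j]='a': π[13]=1 (border 'a')
j=14 s[j]='a': π[14]=2 (border 'aa')
j=15 s[j]='b': k: 2→1→0; π[15]=0 (border '')
j=16 s[j]='b': π[16]=0 (border '')
j=17 s[j]='a': π[17]=1 (border 'a')
j=18 s[j]='a': π[18]=2 (border 'aa')
j=19 s[j]='a': π[19]=3 (border 'aaa')
j=20 s[j]='b': k: 3→2→1→0; π[20]=0 (border '')
j=21 s[j]='b': π[21]=0 (border '')
j=22 s[j]='a': π[22]=1 (border 'a')
j=23 s[j]='a': π[23]=2 (border 'aa')
j=24 s[j]='b': k: 2→1→0; π[24]=0 (border '')
j=25 s[j]='b': π[25]=0 (border '')
j=26 s[j]='b': π[26]=0 (border '')
j=27 s[j]='a': π[27]=1 (border 'a')
j=28 s[j]='b': k: 1→0; π[28]=0 (border '')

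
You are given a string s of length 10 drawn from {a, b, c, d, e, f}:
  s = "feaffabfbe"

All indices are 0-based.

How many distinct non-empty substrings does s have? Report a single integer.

49

rank | idx | suffix
   0 |   5 | abfbe
   1 |   2 | affabfbe
   2 |   8 | be
   3 |   6 | bfbe
   4 |   9 | e
   5 |   1 | eaffabfbe
   6 |   4 | fabfbe
   7 |   7 | fbe
   8 |   0 | feaffabfbe
   9 |   3 | ffabfbe

SA = [5, 2, 8, 6, 9, 1, 4, 7, 0, 3]
rank  pair      lcp
   1  s[5:],s[2:]  1  'a'
   2  s[2:],s[8:]  0  ''
   3  s[8:],s[6:]  1  'b'
   4  s[6:],s[9:]  0  ''
   5  s[9:],s[1:]  1  'e'
   6  s[1:],s[4:]  0  ''
   7  s[4:],s[7:]  1  'f'
   8  s[7:],s[0:]  1  'f'
   9  s[0:],s[3:]  1  'f'

n(n+1)/2 = 10·11/2 = 55
Σ LCP = 0 + 1 + 0 + 1 + 0 + 1 + 0 + 1 + 1 + 1 = 6
distinct = 55 − 6 = 49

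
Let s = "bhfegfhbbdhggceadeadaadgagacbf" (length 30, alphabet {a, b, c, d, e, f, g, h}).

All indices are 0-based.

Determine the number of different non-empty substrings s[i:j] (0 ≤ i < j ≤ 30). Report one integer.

sorted suffixes:
  #0 SA[0]=20  'aadgagacbf'
  #1 SA[1]=26  'acbf'
  #2 SA[2]=18  'adaadgagacbf'
  #3 SA[3]=15  'adeadaadgagacbf'
  #4 SA[4]=21  'adgagacbf'
  #5 SA[5]=24  'agacbf'
  #6 SA[6]=7  'bbdhggceadeadaadgagacbf'
  #7 SA[7]=8  'bdhggceadeadaadgagacbf'
  #8 SA[8]=28  'bf'
  #9 SA[9]=0  'bhfegfhbbdhggceadeadaadgagacbf'
  #10 SA[10]=27  'cbf'
  #11 SA[11]=13  'ceadeadaadgagacbf'
  #12 SA[12]=19  'daadgagacbf'
  #13 SA[13]=16  'deadaadgagacbf'
  #14 SA[14]=22  'dgagacbf'
  #15 SA[15]=9  'dhggceadeadaadgagacbf'
  #16 SA[16]=17  'eadaadgagacbf'
  #17 SA[17]=14  'eadeadaadgagacbf'
  #18 SA[18]=3  'egfhbbdhggceadeadaadgagacbf'
  #19 SA[19]=29  'f'
  #20 SA[20]=2  'fegfhbbdhggceadeadaadgagacbf'
  #21 SA[21]=5  'fhbbdhggceadeadaadgagacbf'
  #22 SA[22]=25  'gacbf'
  #23 SA[23]=23  'gagacbf'
  #24 SA[24]=12  'gceadeadaadgagacbf'
  #25 SA[25]=4  'gfhbbdhggceadeadaadgagacbf'
  #26 SA[26]=11  'ggceadeadaadgagacbf'
  #27 SA[27]=6  'hbbdhggceadeadaadgagacbf'
  #28 SA[28]=1  'hfegfhbbdhggceadeadaadgagacbf'
  #29 SA[29]=10  'hggceadeadaadgagacbf'

SA = [20, 26, 18, 15, 21, 24, 7, 8, 28, 0, 27, 13, 19, 16, 22, 9, 17, 14, 3, 29, 2, 5, 25, 23, 12, 4, 11, 6, 1, 10]
i: (SA[i-1],SA[i]) lcp shared
  1: (20,26) 1 'a'
  2: (26,18) 1 'a'
  3: (18,15) 2 'ad'
  4: (15,21) 2 'ad'
  5: (21,24) 1 'a'
  6: (24,7) 0 ''
  7: (7,8) 1 'b'
  8: (8,28) 1 'b'
  9: (28,0) 1 'b'
  10: (0,27) 0 ''
  11: (27,13) 1 'c'
  12: (13,19) 0 ''
  13: (19,16) 1 'd'
  14: (16,22) 1 'd'
  15: (22,9) 1 'd'
  16: (9,17) 0 ''
  17: (17,14) 3 'ead'
  18: (14,3) 1 'e'
  19: (3,29) 0 ''
  20: (29,2) 1 'f'
  21: (2,5) 1 'f'
  22: (5,25) 0 ''
  23: (25,23) 2 'ga'
  24: (23,12) 1 'g'
  25: (12,4) 1 'g'
  26: (4,11) 1 'g'
  27: (11,6) 0 ''
  28: (6,1) 1 'h'
  29: (1,10) 1 'h'

n(n+1)/2 = 30·31/2 = 465
Σ LCP = 0 + 1 + 1 + 2 + 2 + 1 + 0 + 1 + 1 + 1 + 0 + 1 + 0 + 1 + 1 + 1 + 0 + 3 + 1 + 0 + 1 + 1 + 0 + 2 + 1 + 1 + 1 + 0 + 1 + 1 = 27
distinct = 465 − 27 = 438

438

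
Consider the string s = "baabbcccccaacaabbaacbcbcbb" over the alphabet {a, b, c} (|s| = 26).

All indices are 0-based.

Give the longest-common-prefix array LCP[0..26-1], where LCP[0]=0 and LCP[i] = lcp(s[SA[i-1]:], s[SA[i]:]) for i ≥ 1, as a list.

[0, 4, 2, 3, 1, 3, 1, 2, 0, 1, 3, 1, 2, 2, 1, 3, 2, 0, 3, 1, 2, 4, 1, 2, 3, 4]

rank→(start, suffix):
  0 → (13, 'aabbaacbcbcbb')
  1 → (1, 'aabbcccccaacaabbaacbcbcbb')
  2 → (10, 'aacaabbaacbcbcbb')
  3 → (17, 'aacbcbcbb')
  4 → (14, 'abbaacbcbcbb')
  5 → (2, 'abbcccccaacaabbaacbcbcbb')
  6 → (11, 'acaabbaacbcbcbb')
  7 → (18, 'acbcbcbb')
  8 → (25, 'b')
  9 → (0, 'baabbcccccaacaabbaacbcbcbb')
  10 → (16, 'baacbcbcbb')
  11 → (24, 'bb')
  12 → (15, 'bbaacbcbcbb')
  13 → (3, 'bbcccccaacaabbaacbcbcbb')
  14 → (22, 'bcbb')
  15 → (20, 'bcbcbb')
  16 → (4, 'bcccccaacaabbaacbcbcbb')
  17 → (12, 'caabbaacbcbcbb')
  18 → (9, 'caacaabbaacbcbcbb')
  19 → (23, 'cbb')
  20 → (21, 'cbcbb')
  21 → (19, 'cbcbcbb')
  22 → (8, 'ccaacaabbaacbcbcbb')
  23 → (7, 'cccaacaabbaacbcbcbb')
  24 → (6, 'ccccaacaabbaacbcbcbb')
  25 → (5, 'cccccaacaabbaacbcbcbb')

SA = [13, 1, 10, 17, 14, 2, 11, 18, 25, 0, 16, 24, 15, 3, 22, 20, 4, 12, 9, 23, 21, 19, 8, 7, 6, 5]
i: (SA[i-1],SA[i]) lcp shared
  1: (13,1) 4 'aabb'
  2: (1,10) 2 'aa'
  3: (10,17) 3 'aac'
  4: (17,14) 1 'a'
  5: (14,2) 3 'abb'
  6: (2,11) 1 'a'
  7: (11,18) 2 'ac'
  8: (18,25) 0 ''
  9: (25,0) 1 'b'
  10: (0,16) 3 'baa'
  11: (16,24) 1 'b'
  12: (24,15) 2 'bb'
  13: (15,3) 2 'bb'
  14: (3,22) 1 'b'
  15: (22,20) 3 'bcb'
  16: (20,4) 2 'bc'
  17: (4,12) 0 ''
  18: (12,9) 3 'caa'
  19: (9,23) 1 'c'
  20: (23,21) 2 'cb'
  21: (21,19) 4 'cbcb'
  22: (19,8) 1 'c'
  23: (8,7) 2 'cc'
  24: (7,6) 3 'ccc'
  25: (6,5) 4 'cccc'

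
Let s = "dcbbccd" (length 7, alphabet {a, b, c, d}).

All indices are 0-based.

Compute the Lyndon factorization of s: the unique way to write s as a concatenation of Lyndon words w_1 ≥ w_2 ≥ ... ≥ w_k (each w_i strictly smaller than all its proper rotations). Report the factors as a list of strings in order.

emit factor 1: 'd' (i=0, period=1)
emit factor 2: 'c' (i=1, period=1)
emit factor 3: 'bbccd' (i=2, period=5)

["d", "c", "bbccd"]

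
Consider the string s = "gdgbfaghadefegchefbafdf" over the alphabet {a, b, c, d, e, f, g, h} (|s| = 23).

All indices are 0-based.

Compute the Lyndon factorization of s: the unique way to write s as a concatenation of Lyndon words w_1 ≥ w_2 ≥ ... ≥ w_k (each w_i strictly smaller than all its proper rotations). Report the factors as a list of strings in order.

emit factor 1: 'g' (i=0, period=1)
emit factor 2: 'dg' (i=1, period=2)
emit factor 3: 'bf' (i=3, period=2)
emit factor 4: 'agh' (i=5, period=3)
emit factor 5: 'adefegchefbafdf' (i=8, period=15)

["g", "dg", "bf", "agh", "adefegchefbafdf"]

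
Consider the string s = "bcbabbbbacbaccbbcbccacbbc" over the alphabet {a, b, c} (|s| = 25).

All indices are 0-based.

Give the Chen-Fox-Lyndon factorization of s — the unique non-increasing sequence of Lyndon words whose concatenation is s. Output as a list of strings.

emit factor 1: 'bc' (i=0, period=2)
emit factor 2: 'b' (i=2, period=1)
emit factor 3: 'abbbbacbaccbbcbccacbbc' (i=3, period=22)

["bc", "b", "abbbbacbaccbbcbccacbbc"]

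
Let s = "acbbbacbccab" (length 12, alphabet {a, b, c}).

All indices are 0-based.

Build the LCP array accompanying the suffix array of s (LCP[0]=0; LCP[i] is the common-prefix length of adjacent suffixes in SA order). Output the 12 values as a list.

[0, 1, 3, 0, 1, 1, 2, 1, 0, 1, 2, 1]

sorted suffixes:
  #0 SA[0]=10  'ab'
  #1 SA[1]=0  'acbbbacbccab'
  #2 SA[2]=5  'acbccab'
  #3 SA[3]=11  'b'
  #4 SA[4]=4  'bacbccab'
  #5 SA[5]=3  'bbacbccab'
  #6 SA[6]=2  'bbbacbccab'
  #7 SA[7]=7  'bccab'
  #8 SA[8]=9  'cab'
  #9 SA[9]=1  'cbbbacbccab'
  #10 SA[10]=6  'cbccab'
  #11 SA[11]=8  'ccab'

SA = [10, 0, 5, 11, 4, 3, 2, 7, 9, 1, 6, 8]
[i] adj suffixes → lcp
  [1] 10/0 → 1 ('a')
  [2] 0/5 → 3 ('acb')
  [3] 5/11 → 0 ('')
  [4] 11/4 → 1 ('b')
  [5] 4/3 → 1 ('b')
  [6] 3/2 → 2 ('bb')
  [7] 2/7 → 1 ('b')
  [8] 7/9 → 0 ('')
  [9] 9/1 → 1 ('c')
  [10] 1/6 → 2 ('cb')
  [11] 6/8 → 1 ('c')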